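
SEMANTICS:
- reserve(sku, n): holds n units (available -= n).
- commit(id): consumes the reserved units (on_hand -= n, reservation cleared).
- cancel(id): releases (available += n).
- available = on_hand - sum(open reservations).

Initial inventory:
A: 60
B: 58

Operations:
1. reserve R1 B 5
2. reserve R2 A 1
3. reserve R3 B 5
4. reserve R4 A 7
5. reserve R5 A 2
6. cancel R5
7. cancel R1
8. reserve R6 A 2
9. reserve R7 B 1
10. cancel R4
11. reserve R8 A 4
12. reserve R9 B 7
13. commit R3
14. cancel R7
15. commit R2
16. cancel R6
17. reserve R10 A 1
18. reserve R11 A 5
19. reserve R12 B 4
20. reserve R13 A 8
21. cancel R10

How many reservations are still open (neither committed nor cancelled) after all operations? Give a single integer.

Step 1: reserve R1 B 5 -> on_hand[A=60 B=58] avail[A=60 B=53] open={R1}
Step 2: reserve R2 A 1 -> on_hand[A=60 B=58] avail[A=59 B=53] open={R1,R2}
Step 3: reserve R3 B 5 -> on_hand[A=60 B=58] avail[A=59 B=48] open={R1,R2,R3}
Step 4: reserve R4 A 7 -> on_hand[A=60 B=58] avail[A=52 B=48] open={R1,R2,R3,R4}
Step 5: reserve R5 A 2 -> on_hand[A=60 B=58] avail[A=50 B=48] open={R1,R2,R3,R4,R5}
Step 6: cancel R5 -> on_hand[A=60 B=58] avail[A=52 B=48] open={R1,R2,R3,R4}
Step 7: cancel R1 -> on_hand[A=60 B=58] avail[A=52 B=53] open={R2,R3,R4}
Step 8: reserve R6 A 2 -> on_hand[A=60 B=58] avail[A=50 B=53] open={R2,R3,R4,R6}
Step 9: reserve R7 B 1 -> on_hand[A=60 B=58] avail[A=50 B=52] open={R2,R3,R4,R6,R7}
Step 10: cancel R4 -> on_hand[A=60 B=58] avail[A=57 B=52] open={R2,R3,R6,R7}
Step 11: reserve R8 A 4 -> on_hand[A=60 B=58] avail[A=53 B=52] open={R2,R3,R6,R7,R8}
Step 12: reserve R9 B 7 -> on_hand[A=60 B=58] avail[A=53 B=45] open={R2,R3,R6,R7,R8,R9}
Step 13: commit R3 -> on_hand[A=60 B=53] avail[A=53 B=45] open={R2,R6,R7,R8,R9}
Step 14: cancel R7 -> on_hand[A=60 B=53] avail[A=53 B=46] open={R2,R6,R8,R9}
Step 15: commit R2 -> on_hand[A=59 B=53] avail[A=53 B=46] open={R6,R8,R9}
Step 16: cancel R6 -> on_hand[A=59 B=53] avail[A=55 B=46] open={R8,R9}
Step 17: reserve R10 A 1 -> on_hand[A=59 B=53] avail[A=54 B=46] open={R10,R8,R9}
Step 18: reserve R11 A 5 -> on_hand[A=59 B=53] avail[A=49 B=46] open={R10,R11,R8,R9}
Step 19: reserve R12 B 4 -> on_hand[A=59 B=53] avail[A=49 B=42] open={R10,R11,R12,R8,R9}
Step 20: reserve R13 A 8 -> on_hand[A=59 B=53] avail[A=41 B=42] open={R10,R11,R12,R13,R8,R9}
Step 21: cancel R10 -> on_hand[A=59 B=53] avail[A=42 B=42] open={R11,R12,R13,R8,R9}
Open reservations: ['R11', 'R12', 'R13', 'R8', 'R9'] -> 5

Answer: 5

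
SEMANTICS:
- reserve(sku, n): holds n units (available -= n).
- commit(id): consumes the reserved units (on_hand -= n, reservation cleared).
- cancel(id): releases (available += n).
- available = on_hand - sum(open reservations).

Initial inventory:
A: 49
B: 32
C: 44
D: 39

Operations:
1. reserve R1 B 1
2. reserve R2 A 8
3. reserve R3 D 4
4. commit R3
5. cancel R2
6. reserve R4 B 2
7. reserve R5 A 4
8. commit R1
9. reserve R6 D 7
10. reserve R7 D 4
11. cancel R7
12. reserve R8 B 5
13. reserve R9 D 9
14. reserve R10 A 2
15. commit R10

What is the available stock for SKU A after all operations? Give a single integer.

Answer: 43

Derivation:
Step 1: reserve R1 B 1 -> on_hand[A=49 B=32 C=44 D=39] avail[A=49 B=31 C=44 D=39] open={R1}
Step 2: reserve R2 A 8 -> on_hand[A=49 B=32 C=44 D=39] avail[A=41 B=31 C=44 D=39] open={R1,R2}
Step 3: reserve R3 D 4 -> on_hand[A=49 B=32 C=44 D=39] avail[A=41 B=31 C=44 D=35] open={R1,R2,R3}
Step 4: commit R3 -> on_hand[A=49 B=32 C=44 D=35] avail[A=41 B=31 C=44 D=35] open={R1,R2}
Step 5: cancel R2 -> on_hand[A=49 B=32 C=44 D=35] avail[A=49 B=31 C=44 D=35] open={R1}
Step 6: reserve R4 B 2 -> on_hand[A=49 B=32 C=44 D=35] avail[A=49 B=29 C=44 D=35] open={R1,R4}
Step 7: reserve R5 A 4 -> on_hand[A=49 B=32 C=44 D=35] avail[A=45 B=29 C=44 D=35] open={R1,R4,R5}
Step 8: commit R1 -> on_hand[A=49 B=31 C=44 D=35] avail[A=45 B=29 C=44 D=35] open={R4,R5}
Step 9: reserve R6 D 7 -> on_hand[A=49 B=31 C=44 D=35] avail[A=45 B=29 C=44 D=28] open={R4,R5,R6}
Step 10: reserve R7 D 4 -> on_hand[A=49 B=31 C=44 D=35] avail[A=45 B=29 C=44 D=24] open={R4,R5,R6,R7}
Step 11: cancel R7 -> on_hand[A=49 B=31 C=44 D=35] avail[A=45 B=29 C=44 D=28] open={R4,R5,R6}
Step 12: reserve R8 B 5 -> on_hand[A=49 B=31 C=44 D=35] avail[A=45 B=24 C=44 D=28] open={R4,R5,R6,R8}
Step 13: reserve R9 D 9 -> on_hand[A=49 B=31 C=44 D=35] avail[A=45 B=24 C=44 D=19] open={R4,R5,R6,R8,R9}
Step 14: reserve R10 A 2 -> on_hand[A=49 B=31 C=44 D=35] avail[A=43 B=24 C=44 D=19] open={R10,R4,R5,R6,R8,R9}
Step 15: commit R10 -> on_hand[A=47 B=31 C=44 D=35] avail[A=43 B=24 C=44 D=19] open={R4,R5,R6,R8,R9}
Final available[A] = 43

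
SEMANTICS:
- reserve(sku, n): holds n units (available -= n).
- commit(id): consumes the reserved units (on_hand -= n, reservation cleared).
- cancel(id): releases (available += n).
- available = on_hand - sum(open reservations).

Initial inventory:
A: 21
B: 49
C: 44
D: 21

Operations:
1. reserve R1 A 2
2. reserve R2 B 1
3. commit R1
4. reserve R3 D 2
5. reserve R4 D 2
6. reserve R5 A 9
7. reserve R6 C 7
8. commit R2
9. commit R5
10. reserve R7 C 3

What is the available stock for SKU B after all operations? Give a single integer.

Answer: 48

Derivation:
Step 1: reserve R1 A 2 -> on_hand[A=21 B=49 C=44 D=21] avail[A=19 B=49 C=44 D=21] open={R1}
Step 2: reserve R2 B 1 -> on_hand[A=21 B=49 C=44 D=21] avail[A=19 B=48 C=44 D=21] open={R1,R2}
Step 3: commit R1 -> on_hand[A=19 B=49 C=44 D=21] avail[A=19 B=48 C=44 D=21] open={R2}
Step 4: reserve R3 D 2 -> on_hand[A=19 B=49 C=44 D=21] avail[A=19 B=48 C=44 D=19] open={R2,R3}
Step 5: reserve R4 D 2 -> on_hand[A=19 B=49 C=44 D=21] avail[A=19 B=48 C=44 D=17] open={R2,R3,R4}
Step 6: reserve R5 A 9 -> on_hand[A=19 B=49 C=44 D=21] avail[A=10 B=48 C=44 D=17] open={R2,R3,R4,R5}
Step 7: reserve R6 C 7 -> on_hand[A=19 B=49 C=44 D=21] avail[A=10 B=48 C=37 D=17] open={R2,R3,R4,R5,R6}
Step 8: commit R2 -> on_hand[A=19 B=48 C=44 D=21] avail[A=10 B=48 C=37 D=17] open={R3,R4,R5,R6}
Step 9: commit R5 -> on_hand[A=10 B=48 C=44 D=21] avail[A=10 B=48 C=37 D=17] open={R3,R4,R6}
Step 10: reserve R7 C 3 -> on_hand[A=10 B=48 C=44 D=21] avail[A=10 B=48 C=34 D=17] open={R3,R4,R6,R7}
Final available[B] = 48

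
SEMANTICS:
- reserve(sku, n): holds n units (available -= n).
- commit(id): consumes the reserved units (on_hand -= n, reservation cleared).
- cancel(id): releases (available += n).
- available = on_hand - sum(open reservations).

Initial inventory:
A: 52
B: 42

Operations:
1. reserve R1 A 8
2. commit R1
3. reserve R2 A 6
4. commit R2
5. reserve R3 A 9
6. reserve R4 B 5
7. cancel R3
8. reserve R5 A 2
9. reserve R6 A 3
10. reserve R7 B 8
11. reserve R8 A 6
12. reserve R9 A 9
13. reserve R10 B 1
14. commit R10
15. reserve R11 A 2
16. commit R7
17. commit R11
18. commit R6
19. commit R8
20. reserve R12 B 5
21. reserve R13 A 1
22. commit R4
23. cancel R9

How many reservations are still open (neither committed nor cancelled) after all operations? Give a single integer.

Step 1: reserve R1 A 8 -> on_hand[A=52 B=42] avail[A=44 B=42] open={R1}
Step 2: commit R1 -> on_hand[A=44 B=42] avail[A=44 B=42] open={}
Step 3: reserve R2 A 6 -> on_hand[A=44 B=42] avail[A=38 B=42] open={R2}
Step 4: commit R2 -> on_hand[A=38 B=42] avail[A=38 B=42] open={}
Step 5: reserve R3 A 9 -> on_hand[A=38 B=42] avail[A=29 B=42] open={R3}
Step 6: reserve R4 B 5 -> on_hand[A=38 B=42] avail[A=29 B=37] open={R3,R4}
Step 7: cancel R3 -> on_hand[A=38 B=42] avail[A=38 B=37] open={R4}
Step 8: reserve R5 A 2 -> on_hand[A=38 B=42] avail[A=36 B=37] open={R4,R5}
Step 9: reserve R6 A 3 -> on_hand[A=38 B=42] avail[A=33 B=37] open={R4,R5,R6}
Step 10: reserve R7 B 8 -> on_hand[A=38 B=42] avail[A=33 B=29] open={R4,R5,R6,R7}
Step 11: reserve R8 A 6 -> on_hand[A=38 B=42] avail[A=27 B=29] open={R4,R5,R6,R7,R8}
Step 12: reserve R9 A 9 -> on_hand[A=38 B=42] avail[A=18 B=29] open={R4,R5,R6,R7,R8,R9}
Step 13: reserve R10 B 1 -> on_hand[A=38 B=42] avail[A=18 B=28] open={R10,R4,R5,R6,R7,R8,R9}
Step 14: commit R10 -> on_hand[A=38 B=41] avail[A=18 B=28] open={R4,R5,R6,R7,R8,R9}
Step 15: reserve R11 A 2 -> on_hand[A=38 B=41] avail[A=16 B=28] open={R11,R4,R5,R6,R7,R8,R9}
Step 16: commit R7 -> on_hand[A=38 B=33] avail[A=16 B=28] open={R11,R4,R5,R6,R8,R9}
Step 17: commit R11 -> on_hand[A=36 B=33] avail[A=16 B=28] open={R4,R5,R6,R8,R9}
Step 18: commit R6 -> on_hand[A=33 B=33] avail[A=16 B=28] open={R4,R5,R8,R9}
Step 19: commit R8 -> on_hand[A=27 B=33] avail[A=16 B=28] open={R4,R5,R9}
Step 20: reserve R12 B 5 -> on_hand[A=27 B=33] avail[A=16 B=23] open={R12,R4,R5,R9}
Step 21: reserve R13 A 1 -> on_hand[A=27 B=33] avail[A=15 B=23] open={R12,R13,R4,R5,R9}
Step 22: commit R4 -> on_hand[A=27 B=28] avail[A=15 B=23] open={R12,R13,R5,R9}
Step 23: cancel R9 -> on_hand[A=27 B=28] avail[A=24 B=23] open={R12,R13,R5}
Open reservations: ['R12', 'R13', 'R5'] -> 3

Answer: 3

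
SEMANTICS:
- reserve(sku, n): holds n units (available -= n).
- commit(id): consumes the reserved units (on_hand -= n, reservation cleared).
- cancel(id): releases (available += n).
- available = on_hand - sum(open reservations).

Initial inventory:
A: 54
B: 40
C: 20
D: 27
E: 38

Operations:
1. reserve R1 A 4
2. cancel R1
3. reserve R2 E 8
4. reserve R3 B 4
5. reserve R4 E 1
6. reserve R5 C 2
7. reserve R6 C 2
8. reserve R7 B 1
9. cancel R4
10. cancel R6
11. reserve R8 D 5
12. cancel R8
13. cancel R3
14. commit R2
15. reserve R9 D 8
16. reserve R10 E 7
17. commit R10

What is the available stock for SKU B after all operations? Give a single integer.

Step 1: reserve R1 A 4 -> on_hand[A=54 B=40 C=20 D=27 E=38] avail[A=50 B=40 C=20 D=27 E=38] open={R1}
Step 2: cancel R1 -> on_hand[A=54 B=40 C=20 D=27 E=38] avail[A=54 B=40 C=20 D=27 E=38] open={}
Step 3: reserve R2 E 8 -> on_hand[A=54 B=40 C=20 D=27 E=38] avail[A=54 B=40 C=20 D=27 E=30] open={R2}
Step 4: reserve R3 B 4 -> on_hand[A=54 B=40 C=20 D=27 E=38] avail[A=54 B=36 C=20 D=27 E=30] open={R2,R3}
Step 5: reserve R4 E 1 -> on_hand[A=54 B=40 C=20 D=27 E=38] avail[A=54 B=36 C=20 D=27 E=29] open={R2,R3,R4}
Step 6: reserve R5 C 2 -> on_hand[A=54 B=40 C=20 D=27 E=38] avail[A=54 B=36 C=18 D=27 E=29] open={R2,R3,R4,R5}
Step 7: reserve R6 C 2 -> on_hand[A=54 B=40 C=20 D=27 E=38] avail[A=54 B=36 C=16 D=27 E=29] open={R2,R3,R4,R5,R6}
Step 8: reserve R7 B 1 -> on_hand[A=54 B=40 C=20 D=27 E=38] avail[A=54 B=35 C=16 D=27 E=29] open={R2,R3,R4,R5,R6,R7}
Step 9: cancel R4 -> on_hand[A=54 B=40 C=20 D=27 E=38] avail[A=54 B=35 C=16 D=27 E=30] open={R2,R3,R5,R6,R7}
Step 10: cancel R6 -> on_hand[A=54 B=40 C=20 D=27 E=38] avail[A=54 B=35 C=18 D=27 E=30] open={R2,R3,R5,R7}
Step 11: reserve R8 D 5 -> on_hand[A=54 B=40 C=20 D=27 E=38] avail[A=54 B=35 C=18 D=22 E=30] open={R2,R3,R5,R7,R8}
Step 12: cancel R8 -> on_hand[A=54 B=40 C=20 D=27 E=38] avail[A=54 B=35 C=18 D=27 E=30] open={R2,R3,R5,R7}
Step 13: cancel R3 -> on_hand[A=54 B=40 C=20 D=27 E=38] avail[A=54 B=39 C=18 D=27 E=30] open={R2,R5,R7}
Step 14: commit R2 -> on_hand[A=54 B=40 C=20 D=27 E=30] avail[A=54 B=39 C=18 D=27 E=30] open={R5,R7}
Step 15: reserve R9 D 8 -> on_hand[A=54 B=40 C=20 D=27 E=30] avail[A=54 B=39 C=18 D=19 E=30] open={R5,R7,R9}
Step 16: reserve R10 E 7 -> on_hand[A=54 B=40 C=20 D=27 E=30] avail[A=54 B=39 C=18 D=19 E=23] open={R10,R5,R7,R9}
Step 17: commit R10 -> on_hand[A=54 B=40 C=20 D=27 E=23] avail[A=54 B=39 C=18 D=19 E=23] open={R5,R7,R9}
Final available[B] = 39

Answer: 39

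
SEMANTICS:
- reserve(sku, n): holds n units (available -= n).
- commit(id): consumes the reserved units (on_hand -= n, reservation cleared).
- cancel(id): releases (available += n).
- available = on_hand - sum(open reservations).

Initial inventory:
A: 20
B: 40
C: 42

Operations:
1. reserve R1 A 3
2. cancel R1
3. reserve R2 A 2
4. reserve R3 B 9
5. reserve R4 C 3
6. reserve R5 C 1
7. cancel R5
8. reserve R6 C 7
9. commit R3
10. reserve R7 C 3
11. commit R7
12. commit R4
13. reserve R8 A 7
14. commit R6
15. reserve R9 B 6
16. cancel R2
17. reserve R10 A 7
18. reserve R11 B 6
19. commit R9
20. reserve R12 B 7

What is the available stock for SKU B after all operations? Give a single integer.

Answer: 12

Derivation:
Step 1: reserve R1 A 3 -> on_hand[A=20 B=40 C=42] avail[A=17 B=40 C=42] open={R1}
Step 2: cancel R1 -> on_hand[A=20 B=40 C=42] avail[A=20 B=40 C=42] open={}
Step 3: reserve R2 A 2 -> on_hand[A=20 B=40 C=42] avail[A=18 B=40 C=42] open={R2}
Step 4: reserve R3 B 9 -> on_hand[A=20 B=40 C=42] avail[A=18 B=31 C=42] open={R2,R3}
Step 5: reserve R4 C 3 -> on_hand[A=20 B=40 C=42] avail[A=18 B=31 C=39] open={R2,R3,R4}
Step 6: reserve R5 C 1 -> on_hand[A=20 B=40 C=42] avail[A=18 B=31 C=38] open={R2,R3,R4,R5}
Step 7: cancel R5 -> on_hand[A=20 B=40 C=42] avail[A=18 B=31 C=39] open={R2,R3,R4}
Step 8: reserve R6 C 7 -> on_hand[A=20 B=40 C=42] avail[A=18 B=31 C=32] open={R2,R3,R4,R6}
Step 9: commit R3 -> on_hand[A=20 B=31 C=42] avail[A=18 B=31 C=32] open={R2,R4,R6}
Step 10: reserve R7 C 3 -> on_hand[A=20 B=31 C=42] avail[A=18 B=31 C=29] open={R2,R4,R6,R7}
Step 11: commit R7 -> on_hand[A=20 B=31 C=39] avail[A=18 B=31 C=29] open={R2,R4,R6}
Step 12: commit R4 -> on_hand[A=20 B=31 C=36] avail[A=18 B=31 C=29] open={R2,R6}
Step 13: reserve R8 A 7 -> on_hand[A=20 B=31 C=36] avail[A=11 B=31 C=29] open={R2,R6,R8}
Step 14: commit R6 -> on_hand[A=20 B=31 C=29] avail[A=11 B=31 C=29] open={R2,R8}
Step 15: reserve R9 B 6 -> on_hand[A=20 B=31 C=29] avail[A=11 B=25 C=29] open={R2,R8,R9}
Step 16: cancel R2 -> on_hand[A=20 B=31 C=29] avail[A=13 B=25 C=29] open={R8,R9}
Step 17: reserve R10 A 7 -> on_hand[A=20 B=31 C=29] avail[A=6 B=25 C=29] open={R10,R8,R9}
Step 18: reserve R11 B 6 -> on_hand[A=20 B=31 C=29] avail[A=6 B=19 C=29] open={R10,R11,R8,R9}
Step 19: commit R9 -> on_hand[A=20 B=25 C=29] avail[A=6 B=19 C=29] open={R10,R11,R8}
Step 20: reserve R12 B 7 -> on_hand[A=20 B=25 C=29] avail[A=6 B=12 C=29] open={R10,R11,R12,R8}
Final available[B] = 12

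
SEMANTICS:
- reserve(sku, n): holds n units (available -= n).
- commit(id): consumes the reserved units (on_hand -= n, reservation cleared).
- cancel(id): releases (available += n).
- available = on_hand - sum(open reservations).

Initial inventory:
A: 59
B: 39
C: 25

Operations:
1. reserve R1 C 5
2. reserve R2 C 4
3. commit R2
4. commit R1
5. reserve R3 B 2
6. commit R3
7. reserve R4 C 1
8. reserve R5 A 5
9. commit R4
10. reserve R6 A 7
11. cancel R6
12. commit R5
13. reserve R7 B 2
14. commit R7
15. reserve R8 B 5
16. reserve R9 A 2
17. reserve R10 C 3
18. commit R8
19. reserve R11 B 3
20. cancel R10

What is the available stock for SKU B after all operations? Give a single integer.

Answer: 27

Derivation:
Step 1: reserve R1 C 5 -> on_hand[A=59 B=39 C=25] avail[A=59 B=39 C=20] open={R1}
Step 2: reserve R2 C 4 -> on_hand[A=59 B=39 C=25] avail[A=59 B=39 C=16] open={R1,R2}
Step 3: commit R2 -> on_hand[A=59 B=39 C=21] avail[A=59 B=39 C=16] open={R1}
Step 4: commit R1 -> on_hand[A=59 B=39 C=16] avail[A=59 B=39 C=16] open={}
Step 5: reserve R3 B 2 -> on_hand[A=59 B=39 C=16] avail[A=59 B=37 C=16] open={R3}
Step 6: commit R3 -> on_hand[A=59 B=37 C=16] avail[A=59 B=37 C=16] open={}
Step 7: reserve R4 C 1 -> on_hand[A=59 B=37 C=16] avail[A=59 B=37 C=15] open={R4}
Step 8: reserve R5 A 5 -> on_hand[A=59 B=37 C=16] avail[A=54 B=37 C=15] open={R4,R5}
Step 9: commit R4 -> on_hand[A=59 B=37 C=15] avail[A=54 B=37 C=15] open={R5}
Step 10: reserve R6 A 7 -> on_hand[A=59 B=37 C=15] avail[A=47 B=37 C=15] open={R5,R6}
Step 11: cancel R6 -> on_hand[A=59 B=37 C=15] avail[A=54 B=37 C=15] open={R5}
Step 12: commit R5 -> on_hand[A=54 B=37 C=15] avail[A=54 B=37 C=15] open={}
Step 13: reserve R7 B 2 -> on_hand[A=54 B=37 C=15] avail[A=54 B=35 C=15] open={R7}
Step 14: commit R7 -> on_hand[A=54 B=35 C=15] avail[A=54 B=35 C=15] open={}
Step 15: reserve R8 B 5 -> on_hand[A=54 B=35 C=15] avail[A=54 B=30 C=15] open={R8}
Step 16: reserve R9 A 2 -> on_hand[A=54 B=35 C=15] avail[A=52 B=30 C=15] open={R8,R9}
Step 17: reserve R10 C 3 -> on_hand[A=54 B=35 C=15] avail[A=52 B=30 C=12] open={R10,R8,R9}
Step 18: commit R8 -> on_hand[A=54 B=30 C=15] avail[A=52 B=30 C=12] open={R10,R9}
Step 19: reserve R11 B 3 -> on_hand[A=54 B=30 C=15] avail[A=52 B=27 C=12] open={R10,R11,R9}
Step 20: cancel R10 -> on_hand[A=54 B=30 C=15] avail[A=52 B=27 C=15] open={R11,R9}
Final available[B] = 27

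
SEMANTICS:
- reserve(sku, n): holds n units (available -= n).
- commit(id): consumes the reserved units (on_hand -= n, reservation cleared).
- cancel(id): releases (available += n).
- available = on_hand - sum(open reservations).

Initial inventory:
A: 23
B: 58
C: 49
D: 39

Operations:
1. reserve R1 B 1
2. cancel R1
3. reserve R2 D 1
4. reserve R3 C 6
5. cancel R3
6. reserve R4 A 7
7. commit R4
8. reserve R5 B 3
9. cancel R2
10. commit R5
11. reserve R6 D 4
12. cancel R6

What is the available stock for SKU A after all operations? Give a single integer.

Answer: 16

Derivation:
Step 1: reserve R1 B 1 -> on_hand[A=23 B=58 C=49 D=39] avail[A=23 B=57 C=49 D=39] open={R1}
Step 2: cancel R1 -> on_hand[A=23 B=58 C=49 D=39] avail[A=23 B=58 C=49 D=39] open={}
Step 3: reserve R2 D 1 -> on_hand[A=23 B=58 C=49 D=39] avail[A=23 B=58 C=49 D=38] open={R2}
Step 4: reserve R3 C 6 -> on_hand[A=23 B=58 C=49 D=39] avail[A=23 B=58 C=43 D=38] open={R2,R3}
Step 5: cancel R3 -> on_hand[A=23 B=58 C=49 D=39] avail[A=23 B=58 C=49 D=38] open={R2}
Step 6: reserve R4 A 7 -> on_hand[A=23 B=58 C=49 D=39] avail[A=16 B=58 C=49 D=38] open={R2,R4}
Step 7: commit R4 -> on_hand[A=16 B=58 C=49 D=39] avail[A=16 B=58 C=49 D=38] open={R2}
Step 8: reserve R5 B 3 -> on_hand[A=16 B=58 C=49 D=39] avail[A=16 B=55 C=49 D=38] open={R2,R5}
Step 9: cancel R2 -> on_hand[A=16 B=58 C=49 D=39] avail[A=16 B=55 C=49 D=39] open={R5}
Step 10: commit R5 -> on_hand[A=16 B=55 C=49 D=39] avail[A=16 B=55 C=49 D=39] open={}
Step 11: reserve R6 D 4 -> on_hand[A=16 B=55 C=49 D=39] avail[A=16 B=55 C=49 D=35] open={R6}
Step 12: cancel R6 -> on_hand[A=16 B=55 C=49 D=39] avail[A=16 B=55 C=49 D=39] open={}
Final available[A] = 16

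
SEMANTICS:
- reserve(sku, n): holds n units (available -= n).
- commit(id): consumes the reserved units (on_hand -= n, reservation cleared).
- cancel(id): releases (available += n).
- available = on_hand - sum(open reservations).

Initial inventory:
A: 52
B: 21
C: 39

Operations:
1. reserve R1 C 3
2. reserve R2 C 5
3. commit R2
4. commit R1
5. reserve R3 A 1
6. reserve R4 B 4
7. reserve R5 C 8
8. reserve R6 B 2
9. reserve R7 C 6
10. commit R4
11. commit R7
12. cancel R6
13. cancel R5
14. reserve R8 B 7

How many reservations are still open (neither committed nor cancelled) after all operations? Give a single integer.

Step 1: reserve R1 C 3 -> on_hand[A=52 B=21 C=39] avail[A=52 B=21 C=36] open={R1}
Step 2: reserve R2 C 5 -> on_hand[A=52 B=21 C=39] avail[A=52 B=21 C=31] open={R1,R2}
Step 3: commit R2 -> on_hand[A=52 B=21 C=34] avail[A=52 B=21 C=31] open={R1}
Step 4: commit R1 -> on_hand[A=52 B=21 C=31] avail[A=52 B=21 C=31] open={}
Step 5: reserve R3 A 1 -> on_hand[A=52 B=21 C=31] avail[A=51 B=21 C=31] open={R3}
Step 6: reserve R4 B 4 -> on_hand[A=52 B=21 C=31] avail[A=51 B=17 C=31] open={R3,R4}
Step 7: reserve R5 C 8 -> on_hand[A=52 B=21 C=31] avail[A=51 B=17 C=23] open={R3,R4,R5}
Step 8: reserve R6 B 2 -> on_hand[A=52 B=21 C=31] avail[A=51 B=15 C=23] open={R3,R4,R5,R6}
Step 9: reserve R7 C 6 -> on_hand[A=52 B=21 C=31] avail[A=51 B=15 C=17] open={R3,R4,R5,R6,R7}
Step 10: commit R4 -> on_hand[A=52 B=17 C=31] avail[A=51 B=15 C=17] open={R3,R5,R6,R7}
Step 11: commit R7 -> on_hand[A=52 B=17 C=25] avail[A=51 B=15 C=17] open={R3,R5,R6}
Step 12: cancel R6 -> on_hand[A=52 B=17 C=25] avail[A=51 B=17 C=17] open={R3,R5}
Step 13: cancel R5 -> on_hand[A=52 B=17 C=25] avail[A=51 B=17 C=25] open={R3}
Step 14: reserve R8 B 7 -> on_hand[A=52 B=17 C=25] avail[A=51 B=10 C=25] open={R3,R8}
Open reservations: ['R3', 'R8'] -> 2

Answer: 2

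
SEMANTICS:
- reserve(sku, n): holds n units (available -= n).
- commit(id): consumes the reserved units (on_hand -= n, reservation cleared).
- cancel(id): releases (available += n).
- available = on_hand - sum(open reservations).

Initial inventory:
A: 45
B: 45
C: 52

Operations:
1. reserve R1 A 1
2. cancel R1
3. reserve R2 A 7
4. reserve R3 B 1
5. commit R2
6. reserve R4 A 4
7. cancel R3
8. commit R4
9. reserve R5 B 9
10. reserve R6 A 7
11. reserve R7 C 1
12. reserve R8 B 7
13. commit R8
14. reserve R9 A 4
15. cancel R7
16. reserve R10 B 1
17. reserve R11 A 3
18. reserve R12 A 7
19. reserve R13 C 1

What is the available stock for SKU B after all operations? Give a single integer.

Step 1: reserve R1 A 1 -> on_hand[A=45 B=45 C=52] avail[A=44 B=45 C=52] open={R1}
Step 2: cancel R1 -> on_hand[A=45 B=45 C=52] avail[A=45 B=45 C=52] open={}
Step 3: reserve R2 A 7 -> on_hand[A=45 B=45 C=52] avail[A=38 B=45 C=52] open={R2}
Step 4: reserve R3 B 1 -> on_hand[A=45 B=45 C=52] avail[A=38 B=44 C=52] open={R2,R3}
Step 5: commit R2 -> on_hand[A=38 B=45 C=52] avail[A=38 B=44 C=52] open={R3}
Step 6: reserve R4 A 4 -> on_hand[A=38 B=45 C=52] avail[A=34 B=44 C=52] open={R3,R4}
Step 7: cancel R3 -> on_hand[A=38 B=45 C=52] avail[A=34 B=45 C=52] open={R4}
Step 8: commit R4 -> on_hand[A=34 B=45 C=52] avail[A=34 B=45 C=52] open={}
Step 9: reserve R5 B 9 -> on_hand[A=34 B=45 C=52] avail[A=34 B=36 C=52] open={R5}
Step 10: reserve R6 A 7 -> on_hand[A=34 B=45 C=52] avail[A=27 B=36 C=52] open={R5,R6}
Step 11: reserve R7 C 1 -> on_hand[A=34 B=45 C=52] avail[A=27 B=36 C=51] open={R5,R6,R7}
Step 12: reserve R8 B 7 -> on_hand[A=34 B=45 C=52] avail[A=27 B=29 C=51] open={R5,R6,R7,R8}
Step 13: commit R8 -> on_hand[A=34 B=38 C=52] avail[A=27 B=29 C=51] open={R5,R6,R7}
Step 14: reserve R9 A 4 -> on_hand[A=34 B=38 C=52] avail[A=23 B=29 C=51] open={R5,R6,R7,R9}
Step 15: cancel R7 -> on_hand[A=34 B=38 C=52] avail[A=23 B=29 C=52] open={R5,R6,R9}
Step 16: reserve R10 B 1 -> on_hand[A=34 B=38 C=52] avail[A=23 B=28 C=52] open={R10,R5,R6,R9}
Step 17: reserve R11 A 3 -> on_hand[A=34 B=38 C=52] avail[A=20 B=28 C=52] open={R10,R11,R5,R6,R9}
Step 18: reserve R12 A 7 -> on_hand[A=34 B=38 C=52] avail[A=13 B=28 C=52] open={R10,R11,R12,R5,R6,R9}
Step 19: reserve R13 C 1 -> on_hand[A=34 B=38 C=52] avail[A=13 B=28 C=51] open={R10,R11,R12,R13,R5,R6,R9}
Final available[B] = 28

Answer: 28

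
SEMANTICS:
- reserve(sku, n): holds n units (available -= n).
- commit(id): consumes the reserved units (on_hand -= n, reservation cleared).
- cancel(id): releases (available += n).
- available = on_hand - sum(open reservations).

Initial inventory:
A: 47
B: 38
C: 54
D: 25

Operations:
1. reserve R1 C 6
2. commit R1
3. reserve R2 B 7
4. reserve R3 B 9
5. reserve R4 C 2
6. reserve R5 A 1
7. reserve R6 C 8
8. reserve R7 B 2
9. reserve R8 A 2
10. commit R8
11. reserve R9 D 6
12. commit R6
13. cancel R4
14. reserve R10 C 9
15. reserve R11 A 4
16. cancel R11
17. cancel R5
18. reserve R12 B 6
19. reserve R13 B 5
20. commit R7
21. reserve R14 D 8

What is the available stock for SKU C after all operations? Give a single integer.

Step 1: reserve R1 C 6 -> on_hand[A=47 B=38 C=54 D=25] avail[A=47 B=38 C=48 D=25] open={R1}
Step 2: commit R1 -> on_hand[A=47 B=38 C=48 D=25] avail[A=47 B=38 C=48 D=25] open={}
Step 3: reserve R2 B 7 -> on_hand[A=47 B=38 C=48 D=25] avail[A=47 B=31 C=48 D=25] open={R2}
Step 4: reserve R3 B 9 -> on_hand[A=47 B=38 C=48 D=25] avail[A=47 B=22 C=48 D=25] open={R2,R3}
Step 5: reserve R4 C 2 -> on_hand[A=47 B=38 C=48 D=25] avail[A=47 B=22 C=46 D=25] open={R2,R3,R4}
Step 6: reserve R5 A 1 -> on_hand[A=47 B=38 C=48 D=25] avail[A=46 B=22 C=46 D=25] open={R2,R3,R4,R5}
Step 7: reserve R6 C 8 -> on_hand[A=47 B=38 C=48 D=25] avail[A=46 B=22 C=38 D=25] open={R2,R3,R4,R5,R6}
Step 8: reserve R7 B 2 -> on_hand[A=47 B=38 C=48 D=25] avail[A=46 B=20 C=38 D=25] open={R2,R3,R4,R5,R6,R7}
Step 9: reserve R8 A 2 -> on_hand[A=47 B=38 C=48 D=25] avail[A=44 B=20 C=38 D=25] open={R2,R3,R4,R5,R6,R7,R8}
Step 10: commit R8 -> on_hand[A=45 B=38 C=48 D=25] avail[A=44 B=20 C=38 D=25] open={R2,R3,R4,R5,R6,R7}
Step 11: reserve R9 D 6 -> on_hand[A=45 B=38 C=48 D=25] avail[A=44 B=20 C=38 D=19] open={R2,R3,R4,R5,R6,R7,R9}
Step 12: commit R6 -> on_hand[A=45 B=38 C=40 D=25] avail[A=44 B=20 C=38 D=19] open={R2,R3,R4,R5,R7,R9}
Step 13: cancel R4 -> on_hand[A=45 B=38 C=40 D=25] avail[A=44 B=20 C=40 D=19] open={R2,R3,R5,R7,R9}
Step 14: reserve R10 C 9 -> on_hand[A=45 B=38 C=40 D=25] avail[A=44 B=20 C=31 D=19] open={R10,R2,R3,R5,R7,R9}
Step 15: reserve R11 A 4 -> on_hand[A=45 B=38 C=40 D=25] avail[A=40 B=20 C=31 D=19] open={R10,R11,R2,R3,R5,R7,R9}
Step 16: cancel R11 -> on_hand[A=45 B=38 C=40 D=25] avail[A=44 B=20 C=31 D=19] open={R10,R2,R3,R5,R7,R9}
Step 17: cancel R5 -> on_hand[A=45 B=38 C=40 D=25] avail[A=45 B=20 C=31 D=19] open={R10,R2,R3,R7,R9}
Step 18: reserve R12 B 6 -> on_hand[A=45 B=38 C=40 D=25] avail[A=45 B=14 C=31 D=19] open={R10,R12,R2,R3,R7,R9}
Step 19: reserve R13 B 5 -> on_hand[A=45 B=38 C=40 D=25] avail[A=45 B=9 C=31 D=19] open={R10,R12,R13,R2,R3,R7,R9}
Step 20: commit R7 -> on_hand[A=45 B=36 C=40 D=25] avail[A=45 B=9 C=31 D=19] open={R10,R12,R13,R2,R3,R9}
Step 21: reserve R14 D 8 -> on_hand[A=45 B=36 C=40 D=25] avail[A=45 B=9 C=31 D=11] open={R10,R12,R13,R14,R2,R3,R9}
Final available[C] = 31

Answer: 31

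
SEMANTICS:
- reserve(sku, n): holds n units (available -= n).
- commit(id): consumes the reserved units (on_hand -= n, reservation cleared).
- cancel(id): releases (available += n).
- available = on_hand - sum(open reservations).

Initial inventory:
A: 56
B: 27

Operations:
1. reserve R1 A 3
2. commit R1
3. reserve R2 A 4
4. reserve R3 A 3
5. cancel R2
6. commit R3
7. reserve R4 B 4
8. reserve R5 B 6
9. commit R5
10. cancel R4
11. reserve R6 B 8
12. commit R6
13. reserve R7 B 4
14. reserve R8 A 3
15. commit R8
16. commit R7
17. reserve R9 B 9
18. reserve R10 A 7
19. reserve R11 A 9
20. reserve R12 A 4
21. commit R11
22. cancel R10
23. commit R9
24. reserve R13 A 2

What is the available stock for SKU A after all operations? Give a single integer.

Answer: 32

Derivation:
Step 1: reserve R1 A 3 -> on_hand[A=56 B=27] avail[A=53 B=27] open={R1}
Step 2: commit R1 -> on_hand[A=53 B=27] avail[A=53 B=27] open={}
Step 3: reserve R2 A 4 -> on_hand[A=53 B=27] avail[A=49 B=27] open={R2}
Step 4: reserve R3 A 3 -> on_hand[A=53 B=27] avail[A=46 B=27] open={R2,R3}
Step 5: cancel R2 -> on_hand[A=53 B=27] avail[A=50 B=27] open={R3}
Step 6: commit R3 -> on_hand[A=50 B=27] avail[A=50 B=27] open={}
Step 7: reserve R4 B 4 -> on_hand[A=50 B=27] avail[A=50 B=23] open={R4}
Step 8: reserve R5 B 6 -> on_hand[A=50 B=27] avail[A=50 B=17] open={R4,R5}
Step 9: commit R5 -> on_hand[A=50 B=21] avail[A=50 B=17] open={R4}
Step 10: cancel R4 -> on_hand[A=50 B=21] avail[A=50 B=21] open={}
Step 11: reserve R6 B 8 -> on_hand[A=50 B=21] avail[A=50 B=13] open={R6}
Step 12: commit R6 -> on_hand[A=50 B=13] avail[A=50 B=13] open={}
Step 13: reserve R7 B 4 -> on_hand[A=50 B=13] avail[A=50 B=9] open={R7}
Step 14: reserve R8 A 3 -> on_hand[A=50 B=13] avail[A=47 B=9] open={R7,R8}
Step 15: commit R8 -> on_hand[A=47 B=13] avail[A=47 B=9] open={R7}
Step 16: commit R7 -> on_hand[A=47 B=9] avail[A=47 B=9] open={}
Step 17: reserve R9 B 9 -> on_hand[A=47 B=9] avail[A=47 B=0] open={R9}
Step 18: reserve R10 A 7 -> on_hand[A=47 B=9] avail[A=40 B=0] open={R10,R9}
Step 19: reserve R11 A 9 -> on_hand[A=47 B=9] avail[A=31 B=0] open={R10,R11,R9}
Step 20: reserve R12 A 4 -> on_hand[A=47 B=9] avail[A=27 B=0] open={R10,R11,R12,R9}
Step 21: commit R11 -> on_hand[A=38 B=9] avail[A=27 B=0] open={R10,R12,R9}
Step 22: cancel R10 -> on_hand[A=38 B=9] avail[A=34 B=0] open={R12,R9}
Step 23: commit R9 -> on_hand[A=38 B=0] avail[A=34 B=0] open={R12}
Step 24: reserve R13 A 2 -> on_hand[A=38 B=0] avail[A=32 B=0] open={R12,R13}
Final available[A] = 32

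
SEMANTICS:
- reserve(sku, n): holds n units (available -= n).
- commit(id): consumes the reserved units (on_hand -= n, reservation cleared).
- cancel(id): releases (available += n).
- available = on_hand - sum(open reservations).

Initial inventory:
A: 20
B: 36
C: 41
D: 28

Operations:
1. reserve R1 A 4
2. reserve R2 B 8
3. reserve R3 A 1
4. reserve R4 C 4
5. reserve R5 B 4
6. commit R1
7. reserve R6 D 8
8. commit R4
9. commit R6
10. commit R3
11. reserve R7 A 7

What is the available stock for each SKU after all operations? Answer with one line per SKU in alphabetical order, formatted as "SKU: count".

Step 1: reserve R1 A 4 -> on_hand[A=20 B=36 C=41 D=28] avail[A=16 B=36 C=41 D=28] open={R1}
Step 2: reserve R2 B 8 -> on_hand[A=20 B=36 C=41 D=28] avail[A=16 B=28 C=41 D=28] open={R1,R2}
Step 3: reserve R3 A 1 -> on_hand[A=20 B=36 C=41 D=28] avail[A=15 B=28 C=41 D=28] open={R1,R2,R3}
Step 4: reserve R4 C 4 -> on_hand[A=20 B=36 C=41 D=28] avail[A=15 B=28 C=37 D=28] open={R1,R2,R3,R4}
Step 5: reserve R5 B 4 -> on_hand[A=20 B=36 C=41 D=28] avail[A=15 B=24 C=37 D=28] open={R1,R2,R3,R4,R5}
Step 6: commit R1 -> on_hand[A=16 B=36 C=41 D=28] avail[A=15 B=24 C=37 D=28] open={R2,R3,R4,R5}
Step 7: reserve R6 D 8 -> on_hand[A=16 B=36 C=41 D=28] avail[A=15 B=24 C=37 D=20] open={R2,R3,R4,R5,R6}
Step 8: commit R4 -> on_hand[A=16 B=36 C=37 D=28] avail[A=15 B=24 C=37 D=20] open={R2,R3,R5,R6}
Step 9: commit R6 -> on_hand[A=16 B=36 C=37 D=20] avail[A=15 B=24 C=37 D=20] open={R2,R3,R5}
Step 10: commit R3 -> on_hand[A=15 B=36 C=37 D=20] avail[A=15 B=24 C=37 D=20] open={R2,R5}
Step 11: reserve R7 A 7 -> on_hand[A=15 B=36 C=37 D=20] avail[A=8 B=24 C=37 D=20] open={R2,R5,R7}

Answer: A: 8
B: 24
C: 37
D: 20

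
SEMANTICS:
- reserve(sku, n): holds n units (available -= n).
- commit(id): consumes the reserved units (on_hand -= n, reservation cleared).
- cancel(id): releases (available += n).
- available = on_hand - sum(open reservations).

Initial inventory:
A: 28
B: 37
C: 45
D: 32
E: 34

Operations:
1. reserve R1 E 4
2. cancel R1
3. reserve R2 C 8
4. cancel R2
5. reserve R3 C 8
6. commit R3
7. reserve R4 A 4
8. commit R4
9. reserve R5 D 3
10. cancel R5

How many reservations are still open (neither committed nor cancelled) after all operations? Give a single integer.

Answer: 0

Derivation:
Step 1: reserve R1 E 4 -> on_hand[A=28 B=37 C=45 D=32 E=34] avail[A=28 B=37 C=45 D=32 E=30] open={R1}
Step 2: cancel R1 -> on_hand[A=28 B=37 C=45 D=32 E=34] avail[A=28 B=37 C=45 D=32 E=34] open={}
Step 3: reserve R2 C 8 -> on_hand[A=28 B=37 C=45 D=32 E=34] avail[A=28 B=37 C=37 D=32 E=34] open={R2}
Step 4: cancel R2 -> on_hand[A=28 B=37 C=45 D=32 E=34] avail[A=28 B=37 C=45 D=32 E=34] open={}
Step 5: reserve R3 C 8 -> on_hand[A=28 B=37 C=45 D=32 E=34] avail[A=28 B=37 C=37 D=32 E=34] open={R3}
Step 6: commit R3 -> on_hand[A=28 B=37 C=37 D=32 E=34] avail[A=28 B=37 C=37 D=32 E=34] open={}
Step 7: reserve R4 A 4 -> on_hand[A=28 B=37 C=37 D=32 E=34] avail[A=24 B=37 C=37 D=32 E=34] open={R4}
Step 8: commit R4 -> on_hand[A=24 B=37 C=37 D=32 E=34] avail[A=24 B=37 C=37 D=32 E=34] open={}
Step 9: reserve R5 D 3 -> on_hand[A=24 B=37 C=37 D=32 E=34] avail[A=24 B=37 C=37 D=29 E=34] open={R5}
Step 10: cancel R5 -> on_hand[A=24 B=37 C=37 D=32 E=34] avail[A=24 B=37 C=37 D=32 E=34] open={}
Open reservations: [] -> 0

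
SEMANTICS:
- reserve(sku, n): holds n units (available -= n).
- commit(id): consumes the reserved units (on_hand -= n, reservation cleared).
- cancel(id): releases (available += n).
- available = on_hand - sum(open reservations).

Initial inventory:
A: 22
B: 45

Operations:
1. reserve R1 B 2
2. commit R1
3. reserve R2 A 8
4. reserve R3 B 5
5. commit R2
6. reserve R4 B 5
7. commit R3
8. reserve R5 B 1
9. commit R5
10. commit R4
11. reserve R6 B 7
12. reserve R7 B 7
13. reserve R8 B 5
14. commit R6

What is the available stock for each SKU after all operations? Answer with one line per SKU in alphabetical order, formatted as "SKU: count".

Step 1: reserve R1 B 2 -> on_hand[A=22 B=45] avail[A=22 B=43] open={R1}
Step 2: commit R1 -> on_hand[A=22 B=43] avail[A=22 B=43] open={}
Step 3: reserve R2 A 8 -> on_hand[A=22 B=43] avail[A=14 B=43] open={R2}
Step 4: reserve R3 B 5 -> on_hand[A=22 B=43] avail[A=14 B=38] open={R2,R3}
Step 5: commit R2 -> on_hand[A=14 B=43] avail[A=14 B=38] open={R3}
Step 6: reserve R4 B 5 -> on_hand[A=14 B=43] avail[A=14 B=33] open={R3,R4}
Step 7: commit R3 -> on_hand[A=14 B=38] avail[A=14 B=33] open={R4}
Step 8: reserve R5 B 1 -> on_hand[A=14 B=38] avail[A=14 B=32] open={R4,R5}
Step 9: commit R5 -> on_hand[A=14 B=37] avail[A=14 B=32] open={R4}
Step 10: commit R4 -> on_hand[A=14 B=32] avail[A=14 B=32] open={}
Step 11: reserve R6 B 7 -> on_hand[A=14 B=32] avail[A=14 B=25] open={R6}
Step 12: reserve R7 B 7 -> on_hand[A=14 B=32] avail[A=14 B=18] open={R6,R7}
Step 13: reserve R8 B 5 -> on_hand[A=14 B=32] avail[A=14 B=13] open={R6,R7,R8}
Step 14: commit R6 -> on_hand[A=14 B=25] avail[A=14 B=13] open={R7,R8}

Answer: A: 14
B: 13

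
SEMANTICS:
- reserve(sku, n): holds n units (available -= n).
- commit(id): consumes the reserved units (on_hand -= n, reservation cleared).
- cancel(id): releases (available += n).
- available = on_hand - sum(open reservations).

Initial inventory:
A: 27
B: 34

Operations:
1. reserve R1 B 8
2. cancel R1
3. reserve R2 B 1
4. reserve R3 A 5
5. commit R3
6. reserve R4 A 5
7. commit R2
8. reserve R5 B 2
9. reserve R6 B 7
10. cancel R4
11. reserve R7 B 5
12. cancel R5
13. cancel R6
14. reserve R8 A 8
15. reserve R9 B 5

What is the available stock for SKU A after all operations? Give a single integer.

Answer: 14

Derivation:
Step 1: reserve R1 B 8 -> on_hand[A=27 B=34] avail[A=27 B=26] open={R1}
Step 2: cancel R1 -> on_hand[A=27 B=34] avail[A=27 B=34] open={}
Step 3: reserve R2 B 1 -> on_hand[A=27 B=34] avail[A=27 B=33] open={R2}
Step 4: reserve R3 A 5 -> on_hand[A=27 B=34] avail[A=22 B=33] open={R2,R3}
Step 5: commit R3 -> on_hand[A=22 B=34] avail[A=22 B=33] open={R2}
Step 6: reserve R4 A 5 -> on_hand[A=22 B=34] avail[A=17 B=33] open={R2,R4}
Step 7: commit R2 -> on_hand[A=22 B=33] avail[A=17 B=33] open={R4}
Step 8: reserve R5 B 2 -> on_hand[A=22 B=33] avail[A=17 B=31] open={R4,R5}
Step 9: reserve R6 B 7 -> on_hand[A=22 B=33] avail[A=17 B=24] open={R4,R5,R6}
Step 10: cancel R4 -> on_hand[A=22 B=33] avail[A=22 B=24] open={R5,R6}
Step 11: reserve R7 B 5 -> on_hand[A=22 B=33] avail[A=22 B=19] open={R5,R6,R7}
Step 12: cancel R5 -> on_hand[A=22 B=33] avail[A=22 B=21] open={R6,R7}
Step 13: cancel R6 -> on_hand[A=22 B=33] avail[A=22 B=28] open={R7}
Step 14: reserve R8 A 8 -> on_hand[A=22 B=33] avail[A=14 B=28] open={R7,R8}
Step 15: reserve R9 B 5 -> on_hand[A=22 B=33] avail[A=14 B=23] open={R7,R8,R9}
Final available[A] = 14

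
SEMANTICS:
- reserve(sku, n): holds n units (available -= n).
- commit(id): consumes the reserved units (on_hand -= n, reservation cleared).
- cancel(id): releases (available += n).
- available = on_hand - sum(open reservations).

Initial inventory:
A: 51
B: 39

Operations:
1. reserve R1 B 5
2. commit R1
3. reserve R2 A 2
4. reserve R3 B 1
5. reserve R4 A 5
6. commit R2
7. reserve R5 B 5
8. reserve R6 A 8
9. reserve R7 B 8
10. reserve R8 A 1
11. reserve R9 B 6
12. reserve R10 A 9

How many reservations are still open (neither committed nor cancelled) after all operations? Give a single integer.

Answer: 8

Derivation:
Step 1: reserve R1 B 5 -> on_hand[A=51 B=39] avail[A=51 B=34] open={R1}
Step 2: commit R1 -> on_hand[A=51 B=34] avail[A=51 B=34] open={}
Step 3: reserve R2 A 2 -> on_hand[A=51 B=34] avail[A=49 B=34] open={R2}
Step 4: reserve R3 B 1 -> on_hand[A=51 B=34] avail[A=49 B=33] open={R2,R3}
Step 5: reserve R4 A 5 -> on_hand[A=51 B=34] avail[A=44 B=33] open={R2,R3,R4}
Step 6: commit R2 -> on_hand[A=49 B=34] avail[A=44 B=33] open={R3,R4}
Step 7: reserve R5 B 5 -> on_hand[A=49 B=34] avail[A=44 B=28] open={R3,R4,R5}
Step 8: reserve R6 A 8 -> on_hand[A=49 B=34] avail[A=36 B=28] open={R3,R4,R5,R6}
Step 9: reserve R7 B 8 -> on_hand[A=49 B=34] avail[A=36 B=20] open={R3,R4,R5,R6,R7}
Step 10: reserve R8 A 1 -> on_hand[A=49 B=34] avail[A=35 B=20] open={R3,R4,R5,R6,R7,R8}
Step 11: reserve R9 B 6 -> on_hand[A=49 B=34] avail[A=35 B=14] open={R3,R4,R5,R6,R7,R8,R9}
Step 12: reserve R10 A 9 -> on_hand[A=49 B=34] avail[A=26 B=14] open={R10,R3,R4,R5,R6,R7,R8,R9}
Open reservations: ['R10', 'R3', 'R4', 'R5', 'R6', 'R7', 'R8', 'R9'] -> 8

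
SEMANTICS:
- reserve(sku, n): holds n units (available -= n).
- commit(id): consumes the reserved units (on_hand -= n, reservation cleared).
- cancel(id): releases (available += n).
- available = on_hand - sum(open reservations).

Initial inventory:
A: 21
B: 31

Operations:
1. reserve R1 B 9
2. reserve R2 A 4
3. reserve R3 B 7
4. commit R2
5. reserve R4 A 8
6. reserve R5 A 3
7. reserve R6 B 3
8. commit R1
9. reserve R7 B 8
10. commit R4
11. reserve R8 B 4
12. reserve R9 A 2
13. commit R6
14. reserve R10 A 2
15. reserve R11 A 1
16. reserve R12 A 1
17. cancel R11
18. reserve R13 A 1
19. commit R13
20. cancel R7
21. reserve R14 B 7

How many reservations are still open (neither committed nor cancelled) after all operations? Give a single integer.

Answer: 7

Derivation:
Step 1: reserve R1 B 9 -> on_hand[A=21 B=31] avail[A=21 B=22] open={R1}
Step 2: reserve R2 A 4 -> on_hand[A=21 B=31] avail[A=17 B=22] open={R1,R2}
Step 3: reserve R3 B 7 -> on_hand[A=21 B=31] avail[A=17 B=15] open={R1,R2,R3}
Step 4: commit R2 -> on_hand[A=17 B=31] avail[A=17 B=15] open={R1,R3}
Step 5: reserve R4 A 8 -> on_hand[A=17 B=31] avail[A=9 B=15] open={R1,R3,R4}
Step 6: reserve R5 A 3 -> on_hand[A=17 B=31] avail[A=6 B=15] open={R1,R3,R4,R5}
Step 7: reserve R6 B 3 -> on_hand[A=17 B=31] avail[A=6 B=12] open={R1,R3,R4,R5,R6}
Step 8: commit R1 -> on_hand[A=17 B=22] avail[A=6 B=12] open={R3,R4,R5,R6}
Step 9: reserve R7 B 8 -> on_hand[A=17 B=22] avail[A=6 B=4] open={R3,R4,R5,R6,R7}
Step 10: commit R4 -> on_hand[A=9 B=22] avail[A=6 B=4] open={R3,R5,R6,R7}
Step 11: reserve R8 B 4 -> on_hand[A=9 B=22] avail[A=6 B=0] open={R3,R5,R6,R7,R8}
Step 12: reserve R9 A 2 -> on_hand[A=9 B=22] avail[A=4 B=0] open={R3,R5,R6,R7,R8,R9}
Step 13: commit R6 -> on_hand[A=9 B=19] avail[A=4 B=0] open={R3,R5,R7,R8,R9}
Step 14: reserve R10 A 2 -> on_hand[A=9 B=19] avail[A=2 B=0] open={R10,R3,R5,R7,R8,R9}
Step 15: reserve R11 A 1 -> on_hand[A=9 B=19] avail[A=1 B=0] open={R10,R11,R3,R5,R7,R8,R9}
Step 16: reserve R12 A 1 -> on_hand[A=9 B=19] avail[A=0 B=0] open={R10,R11,R12,R3,R5,R7,R8,R9}
Step 17: cancel R11 -> on_hand[A=9 B=19] avail[A=1 B=0] open={R10,R12,R3,R5,R7,R8,R9}
Step 18: reserve R13 A 1 -> on_hand[A=9 B=19] avail[A=0 B=0] open={R10,R12,R13,R3,R5,R7,R8,R9}
Step 19: commit R13 -> on_hand[A=8 B=19] avail[A=0 B=0] open={R10,R12,R3,R5,R7,R8,R9}
Step 20: cancel R7 -> on_hand[A=8 B=19] avail[A=0 B=8] open={R10,R12,R3,R5,R8,R9}
Step 21: reserve R14 B 7 -> on_hand[A=8 B=19] avail[A=0 B=1] open={R10,R12,R14,R3,R5,R8,R9}
Open reservations: ['R10', 'R12', 'R14', 'R3', 'R5', 'R8', 'R9'] -> 7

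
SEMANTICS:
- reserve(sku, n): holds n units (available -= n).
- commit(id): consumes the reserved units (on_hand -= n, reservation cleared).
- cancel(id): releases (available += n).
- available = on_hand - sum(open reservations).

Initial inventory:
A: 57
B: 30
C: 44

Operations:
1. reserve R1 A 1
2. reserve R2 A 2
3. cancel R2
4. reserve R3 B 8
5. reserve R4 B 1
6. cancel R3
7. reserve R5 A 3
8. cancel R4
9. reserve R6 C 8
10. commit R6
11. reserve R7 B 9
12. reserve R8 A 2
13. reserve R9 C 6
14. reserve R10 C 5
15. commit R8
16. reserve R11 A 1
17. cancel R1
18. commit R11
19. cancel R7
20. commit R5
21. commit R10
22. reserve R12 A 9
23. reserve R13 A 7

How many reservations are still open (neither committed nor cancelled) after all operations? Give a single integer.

Answer: 3

Derivation:
Step 1: reserve R1 A 1 -> on_hand[A=57 B=30 C=44] avail[A=56 B=30 C=44] open={R1}
Step 2: reserve R2 A 2 -> on_hand[A=57 B=30 C=44] avail[A=54 B=30 C=44] open={R1,R2}
Step 3: cancel R2 -> on_hand[A=57 B=30 C=44] avail[A=56 B=30 C=44] open={R1}
Step 4: reserve R3 B 8 -> on_hand[A=57 B=30 C=44] avail[A=56 B=22 C=44] open={R1,R3}
Step 5: reserve R4 B 1 -> on_hand[A=57 B=30 C=44] avail[A=56 B=21 C=44] open={R1,R3,R4}
Step 6: cancel R3 -> on_hand[A=57 B=30 C=44] avail[A=56 B=29 C=44] open={R1,R4}
Step 7: reserve R5 A 3 -> on_hand[A=57 B=30 C=44] avail[A=53 B=29 C=44] open={R1,R4,R5}
Step 8: cancel R4 -> on_hand[A=57 B=30 C=44] avail[A=53 B=30 C=44] open={R1,R5}
Step 9: reserve R6 C 8 -> on_hand[A=57 B=30 C=44] avail[A=53 B=30 C=36] open={R1,R5,R6}
Step 10: commit R6 -> on_hand[A=57 B=30 C=36] avail[A=53 B=30 C=36] open={R1,R5}
Step 11: reserve R7 B 9 -> on_hand[A=57 B=30 C=36] avail[A=53 B=21 C=36] open={R1,R5,R7}
Step 12: reserve R8 A 2 -> on_hand[A=57 B=30 C=36] avail[A=51 B=21 C=36] open={R1,R5,R7,R8}
Step 13: reserve R9 C 6 -> on_hand[A=57 B=30 C=36] avail[A=51 B=21 C=30] open={R1,R5,R7,R8,R9}
Step 14: reserve R10 C 5 -> on_hand[A=57 B=30 C=36] avail[A=51 B=21 C=25] open={R1,R10,R5,R7,R8,R9}
Step 15: commit R8 -> on_hand[A=55 B=30 C=36] avail[A=51 B=21 C=25] open={R1,R10,R5,R7,R9}
Step 16: reserve R11 A 1 -> on_hand[A=55 B=30 C=36] avail[A=50 B=21 C=25] open={R1,R10,R11,R5,R7,R9}
Step 17: cancel R1 -> on_hand[A=55 B=30 C=36] avail[A=51 B=21 C=25] open={R10,R11,R5,R7,R9}
Step 18: commit R11 -> on_hand[A=54 B=30 C=36] avail[A=51 B=21 C=25] open={R10,R5,R7,R9}
Step 19: cancel R7 -> on_hand[A=54 B=30 C=36] avail[A=51 B=30 C=25] open={R10,R5,R9}
Step 20: commit R5 -> on_hand[A=51 B=30 C=36] avail[A=51 B=30 C=25] open={R10,R9}
Step 21: commit R10 -> on_hand[A=51 B=30 C=31] avail[A=51 B=30 C=25] open={R9}
Step 22: reserve R12 A 9 -> on_hand[A=51 B=30 C=31] avail[A=42 B=30 C=25] open={R12,R9}
Step 23: reserve R13 A 7 -> on_hand[A=51 B=30 C=31] avail[A=35 B=30 C=25] open={R12,R13,R9}
Open reservations: ['R12', 'R13', 'R9'] -> 3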